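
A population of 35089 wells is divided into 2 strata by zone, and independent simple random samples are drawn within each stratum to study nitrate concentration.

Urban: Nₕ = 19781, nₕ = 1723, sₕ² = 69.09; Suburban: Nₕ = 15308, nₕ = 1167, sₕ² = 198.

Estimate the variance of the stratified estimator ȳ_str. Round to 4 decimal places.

0.0415

Var(ȳ_str) = Σₕ Wₕ²(1 − fₕ)sₕ²/nₕ with Wₕ = Nₕ/N, N = 35089.
Urban: Wₕ = 0.56373792; term = 0.56373792²·(1 − 0.08710379)·69.09/1723 = 0.011633378.
Suburban: Wₕ = 0.43626208; term = 0.43626208²·(1 − 0.07623465)·198/1167 = 0.02982984.
Sum = 0.041463218.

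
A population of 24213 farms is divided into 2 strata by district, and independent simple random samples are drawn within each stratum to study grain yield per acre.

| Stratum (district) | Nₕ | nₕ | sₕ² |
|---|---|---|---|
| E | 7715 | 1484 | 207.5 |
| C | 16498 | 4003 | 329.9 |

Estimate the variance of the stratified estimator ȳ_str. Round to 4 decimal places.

Var(ȳ_str) = Σₕ Wₕ²(1 − fₕ)sₕ²/nₕ with Wₕ = Nₕ/N, N = 24213.
E: Wₕ = 0.31863049; term = 0.31863049²·(1 − 0.19235256)·207.5/1484 = 0.011465175.
C: Wₕ = 0.68136951; term = 0.68136951²·(1 − 0.24263547)·329.9/4003 = 0.028977911.
Sum = 0.040443086.

0.0404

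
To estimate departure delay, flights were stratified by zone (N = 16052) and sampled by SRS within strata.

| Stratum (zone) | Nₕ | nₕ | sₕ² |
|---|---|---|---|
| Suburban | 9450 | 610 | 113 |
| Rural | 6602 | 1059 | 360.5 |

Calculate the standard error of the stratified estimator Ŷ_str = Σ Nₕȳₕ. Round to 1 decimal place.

5285.1

Var(Ŷ_str) = Σₕ Nₕ²(1 − fₕ)sₕ²/nₕ.
Suburban: 9450²·(1 − 610/9450)·113/610 = 1.5475072 × 10^7.
Rural: 6602²·(1 − 1059/6602)·360.5/1059 = 1.2457466 × 10^7.
Sum = 2.7932538 × 10^7.
SE = √(2.7932538 × 10^7) = 5285.1.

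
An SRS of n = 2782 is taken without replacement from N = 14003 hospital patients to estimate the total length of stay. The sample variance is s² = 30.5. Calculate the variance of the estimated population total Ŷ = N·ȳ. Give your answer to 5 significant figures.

Var(Ŷ) = N²·Var(ȳ) = N²·(1 − n/N)·s²/n.
f = 2782/14003 = 0.19867171; Var(ȳ) = 0.80132829·30.5/2782 = 0.008785231.
Var(Ŷ) = 14003² · 0.008785231 = 1.7226433 × 10^6.

1.7226 × 10^6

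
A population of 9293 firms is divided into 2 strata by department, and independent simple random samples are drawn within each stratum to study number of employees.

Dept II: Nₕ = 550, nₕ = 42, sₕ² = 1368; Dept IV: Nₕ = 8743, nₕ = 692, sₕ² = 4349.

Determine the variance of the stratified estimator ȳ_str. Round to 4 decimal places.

5.2279

Var(ȳ_str) = Σₕ Wₕ²(1 − fₕ)sₕ²/nₕ with Wₕ = Nₕ/N, N = 9293.
Dept II: Wₕ = 0.05918433; term = 0.05918433²·(1 − 0.07636364)·1368/42 = 0.10537834.
Dept IV: Wₕ = 0.94081567; term = 0.94081567²·(1 − 0.07914903)·4349/692 = 5.1224974.
Sum = 5.2278757.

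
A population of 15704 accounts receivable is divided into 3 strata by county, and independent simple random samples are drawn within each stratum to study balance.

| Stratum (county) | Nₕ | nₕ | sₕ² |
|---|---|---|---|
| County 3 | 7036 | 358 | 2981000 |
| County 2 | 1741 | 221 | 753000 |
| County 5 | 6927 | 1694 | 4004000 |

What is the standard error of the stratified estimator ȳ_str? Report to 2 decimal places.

Var(ȳ_str) = Σₕ Wₕ²(1 − fₕ)sₕ²/nₕ with Wₕ = Nₕ/N, N = 15704.
County 3: Wₕ = 0.44803872; term = 0.44803872²·(1 − 0.05088118)·2981000/358 = 1586.4655.
County 2: Wₕ = 0.11086347; term = 0.11086347²·(1 − 0.12693854)·753000/221 = 36.561541.
County 5: Wₕ = 0.44109781; term = 0.44109781²·(1 − 0.24455031)·4004000/1694 = 347.42096.
Sum = 1970.448.
SE = √(1970.448) = 44.39.

44.39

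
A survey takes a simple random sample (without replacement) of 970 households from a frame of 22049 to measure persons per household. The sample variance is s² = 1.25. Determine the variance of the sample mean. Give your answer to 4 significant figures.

0.001232

Under SRS without replacement, Var(ȳ) = (1 − f)·s²/n with f = n/N = 970/22049 = 0.04399292.
Var(ȳ) = (1 − 0.04399292)·1.25/970 = 0.95600708·0.0012886598 = 0.0012319679.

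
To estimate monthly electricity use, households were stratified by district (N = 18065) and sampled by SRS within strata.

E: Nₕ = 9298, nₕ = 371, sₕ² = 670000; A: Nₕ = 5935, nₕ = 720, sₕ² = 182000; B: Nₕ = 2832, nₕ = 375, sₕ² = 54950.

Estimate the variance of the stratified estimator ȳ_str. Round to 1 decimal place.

Var(ȳ_str) = Σₕ Wₕ²(1 − fₕ)sₕ²/nₕ with Wₕ = Nₕ/N, N = 18065.
E: Wₕ = 0.51469693; term = 0.51469693²·(1 − 0.03990105)·670000/371 = 459.32495.
A: Wₕ = 0.32853584; term = 0.32853584²·(1 − 0.12131424)·182000/720 = 23.973862.
B: Wₕ = 0.15676723; term = 0.15676723²·(1 − 0.13241525)·54950/375 = 3.1243444.
Sum = 486.42316.

486.4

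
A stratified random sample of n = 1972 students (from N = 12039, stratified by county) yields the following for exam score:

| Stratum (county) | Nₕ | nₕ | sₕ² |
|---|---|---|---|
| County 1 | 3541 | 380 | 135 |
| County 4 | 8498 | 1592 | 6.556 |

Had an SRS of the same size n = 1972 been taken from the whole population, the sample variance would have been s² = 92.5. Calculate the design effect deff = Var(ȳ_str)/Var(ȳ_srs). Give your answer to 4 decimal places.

0.7420

Var(ȳ_str) = Σ Wₕ²(1−fₕ)sₕ²/nₕ with Wₕ = Nₕ/12039:
  County 1: (3541/12039)²·(1−380/3541)·135/380 = 0.027435935
  County 4: (8498/12039)²·(1−1592/8498)·6.556/1592 = 0.0016674712
  → Var(ȳ_str) = 0.029103406.
Var(ȳ_srs) = (1 − 1972/12039)·92.5/1972 = 0.039223331.
deff = 0.029103406 / 0.039223331 = 0.7420.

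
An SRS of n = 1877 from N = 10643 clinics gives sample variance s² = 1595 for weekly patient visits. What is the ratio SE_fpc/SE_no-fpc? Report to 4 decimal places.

0.9075

f = n/N = 1877/10643 = 0.17636005.
SE_no-fpc = √(s²/n) = 0.92182442; SE_fpc = √((1−f)s²/n) = 0.83659817.
Ratio = √(1−f) = 0.90754612.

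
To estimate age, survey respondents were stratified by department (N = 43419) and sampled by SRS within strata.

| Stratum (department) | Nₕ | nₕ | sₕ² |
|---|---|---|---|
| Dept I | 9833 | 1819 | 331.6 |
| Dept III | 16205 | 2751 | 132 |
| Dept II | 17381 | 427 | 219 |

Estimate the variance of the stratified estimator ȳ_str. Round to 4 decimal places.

Var(ȳ_str) = Σₕ Wₕ²(1 − fₕ)sₕ²/nₕ with Wₕ = Nₕ/N, N = 43419.
Dept I: Wₕ = 0.22646768; term = 0.22646768²·(1 − 0.18498932)·331.6/1819 = 0.0076200455.
Dept III: Wₕ = 0.37322370; term = 0.37322370²·(1 − 0.16976242)·132/2751 = 0.0055491206.
Dept II: Wₕ = 0.40030862; term = 0.40030862²·(1 − 0.02456706)·219/427 = 0.080168461.
Sum = 0.093337627.

0.0933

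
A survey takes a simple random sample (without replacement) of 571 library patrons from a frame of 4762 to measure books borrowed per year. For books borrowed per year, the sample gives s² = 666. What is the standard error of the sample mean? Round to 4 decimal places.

1.0132

Under SRS without replacement, Var(ȳ) = (1 − f)·s²/n with f = n/N = 571/4762 = 0.11990760.
Var(ȳ) = (1 − 0.11990760)·666/571 = 0.88009240·1.1663748 = 1.0265176.
SE(ȳ) = √(1.0265176) = 1.0132.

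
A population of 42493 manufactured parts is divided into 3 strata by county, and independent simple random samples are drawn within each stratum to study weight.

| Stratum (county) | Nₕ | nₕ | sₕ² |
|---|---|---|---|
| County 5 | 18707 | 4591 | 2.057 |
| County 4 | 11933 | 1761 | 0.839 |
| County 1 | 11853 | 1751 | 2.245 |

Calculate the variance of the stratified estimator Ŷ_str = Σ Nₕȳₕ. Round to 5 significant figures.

329670

Var(Ŷ_str) = Σₕ Nₕ²(1 − fₕ)sₕ²/nₕ.
County 5: 18707²·(1 − 4591/18707)·2.057/4591 = 118315.81.
County 4: 11933²·(1 − 1761/11933)·0.839/1761 = 57830.72.
County 1: 11853²·(1 − 1751/11853)·2.245/1751 = 153520.31.
Sum = 329666.84.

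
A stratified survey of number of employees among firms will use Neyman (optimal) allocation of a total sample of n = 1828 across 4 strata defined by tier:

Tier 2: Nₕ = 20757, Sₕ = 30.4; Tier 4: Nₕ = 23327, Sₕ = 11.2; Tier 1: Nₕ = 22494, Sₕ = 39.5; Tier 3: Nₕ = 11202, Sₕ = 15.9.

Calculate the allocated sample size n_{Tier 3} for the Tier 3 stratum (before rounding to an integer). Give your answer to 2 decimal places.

Neyman allocation: nₕ = n·NₕSₕ / Σⱼ NⱼSⱼ.
Σ NⱼSⱼ = 20757·30.4 + 23327·11.2 + 22494·39.5 + 11202·15.9 = 1.9589 × 10^6.
n_{Tier 3} = 1828·11202·15.9 / (1.9589 × 10^6) = 166.21.

166.21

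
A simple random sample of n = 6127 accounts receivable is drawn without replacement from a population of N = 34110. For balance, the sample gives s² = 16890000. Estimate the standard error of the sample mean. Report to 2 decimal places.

47.56

Under SRS without replacement, Var(ȳ) = (1 − f)·s²/n with f = n/N = 6127/34110 = 0.17962474.
Var(ȳ) = (1 − 0.17962474)·16890000/6127 = 0.82037526·2756.6509 = 2261.4882.
SE(ȳ) = √(2261.4882) = 47.56.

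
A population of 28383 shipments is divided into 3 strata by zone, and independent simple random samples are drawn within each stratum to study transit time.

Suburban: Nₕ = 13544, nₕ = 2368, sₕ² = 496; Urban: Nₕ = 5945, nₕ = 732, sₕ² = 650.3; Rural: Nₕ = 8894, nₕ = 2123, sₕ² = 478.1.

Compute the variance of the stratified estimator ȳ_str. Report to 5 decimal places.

Var(ȳ_str) = Σₕ Wₕ²(1 − fₕ)sₕ²/nₕ with Wₕ = Nₕ/N, N = 28383.
Suburban: Wₕ = 0.47718705; term = 0.47718705²·(1 − 0.17483757)·496/2368 = 0.039356523.
Urban: Wₕ = 0.20945636; term = 0.20945636²·(1 − 0.12312868)·650.3/732 = 0.034176349.
Rural: Wₕ = 0.31335659; term = 0.31335659²·(1 − 0.23870025)·478.1/2123 = 0.016834573.
Sum = 0.090367445.

0.09037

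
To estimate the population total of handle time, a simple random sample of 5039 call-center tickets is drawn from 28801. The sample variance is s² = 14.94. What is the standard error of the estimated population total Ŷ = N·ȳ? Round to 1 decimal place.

Var(Ŷ) = N²·Var(ȳ) = N²·(1 − n/N)·s²/n.
f = 5039/28801 = 0.17495920; Var(ȳ) = 0.82504080·14.94/5039 = 0.002446142.
Var(Ŷ) = 28801² · 0.002446142 = 2.0290689 × 10^6.
SE(Ŷ) = √(2.0290689 × 10^6) = 1424.5.

1424.5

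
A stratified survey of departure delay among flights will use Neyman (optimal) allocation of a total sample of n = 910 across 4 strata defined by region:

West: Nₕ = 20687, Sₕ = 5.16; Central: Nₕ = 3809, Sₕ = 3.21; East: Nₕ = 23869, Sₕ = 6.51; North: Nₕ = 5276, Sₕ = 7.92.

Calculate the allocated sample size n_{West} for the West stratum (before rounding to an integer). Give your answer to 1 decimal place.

Neyman allocation: nₕ = n·NₕSₕ / Σⱼ NⱼSⱼ.
Σ NⱼSⱼ = 20687·5.16 + 3809·3.21 + 23869·6.51 + 5276·7.92 = 316144.92.
n_{West} = 910·20687·5.16 / 316144.92 = 307.3.

307.3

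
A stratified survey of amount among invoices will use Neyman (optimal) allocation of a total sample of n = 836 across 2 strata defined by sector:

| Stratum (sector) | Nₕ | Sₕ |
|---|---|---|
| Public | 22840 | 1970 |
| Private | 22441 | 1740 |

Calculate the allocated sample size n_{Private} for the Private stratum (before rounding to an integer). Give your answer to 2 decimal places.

388.42

Neyman allocation: nₕ = n·NₕSₕ / Σⱼ NⱼSⱼ.
Σ NⱼSⱼ = 22840·1970 + 22441·1740 = 8.404214 × 10^7.
n_{Private} = 836·22441·1740 / (8.404214 × 10^7) = 388.42.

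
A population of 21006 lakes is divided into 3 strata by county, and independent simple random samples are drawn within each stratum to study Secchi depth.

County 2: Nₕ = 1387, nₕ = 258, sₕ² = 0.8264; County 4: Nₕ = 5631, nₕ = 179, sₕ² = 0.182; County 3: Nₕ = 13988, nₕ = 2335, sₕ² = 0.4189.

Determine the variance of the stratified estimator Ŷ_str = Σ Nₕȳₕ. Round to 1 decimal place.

Var(Ŷ_str) = Σₕ Nₕ²(1 − fₕ)sₕ²/nₕ.
County 2: 1387²·(1 − 258/1387)·0.8264/258 = 5015.8092.
County 4: 5631²·(1 − 179/5631)·0.182/179 = 31214.741.
County 3: 13988²·(1 − 2335/13988)·0.4189/2335 = 29242.658.
Sum = 65473.208.

65473.2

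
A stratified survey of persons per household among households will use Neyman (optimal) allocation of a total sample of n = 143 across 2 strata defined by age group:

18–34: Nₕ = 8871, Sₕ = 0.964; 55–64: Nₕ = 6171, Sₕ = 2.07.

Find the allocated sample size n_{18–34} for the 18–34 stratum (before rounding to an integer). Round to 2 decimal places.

57.34

Neyman allocation: nₕ = n·NₕSₕ / Σⱼ NⱼSⱼ.
Σ NⱼSⱼ = 8871·0.964 + 6171·2.07 = 21325.614.
n_{18–34} = 143·8871·0.964 / 21325.614 = 57.34.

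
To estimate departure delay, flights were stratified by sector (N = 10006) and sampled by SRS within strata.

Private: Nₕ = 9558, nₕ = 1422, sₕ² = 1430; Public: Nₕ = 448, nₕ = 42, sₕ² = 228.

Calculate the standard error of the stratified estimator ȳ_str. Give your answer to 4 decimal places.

Var(ȳ_str) = Σₕ Wₕ²(1 − fₕ)sₕ²/nₕ with Wₕ = Nₕ/N, N = 10006.
Private: Wₕ = 0.95522686; term = 0.95522686²·(1 − 0.14877589)·1430/1422 = 0.78107621.
Public: Wₕ = 0.04477314; term = 0.04477314²·(1 − 0.09375000)·228/42 = 0.009862082.
Sum = 0.79093829.
SE = √(0.79093829) = 0.8893.

0.8893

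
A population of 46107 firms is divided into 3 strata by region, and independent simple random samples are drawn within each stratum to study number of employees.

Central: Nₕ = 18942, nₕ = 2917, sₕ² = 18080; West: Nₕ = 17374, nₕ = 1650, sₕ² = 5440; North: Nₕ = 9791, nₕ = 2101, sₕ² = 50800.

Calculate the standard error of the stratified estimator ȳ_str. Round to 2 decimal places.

1.47

Var(ȳ_str) = Σₕ Wₕ²(1 − fₕ)sₕ²/nₕ with Wₕ = Nₕ/N, N = 46107.
Central: Wₕ = 0.41082699; term = 0.41082699²·(1 − 0.15399641)·18080/2917 = 0.88501807.
West: Wₕ = 0.37681914; term = 0.37681914²·(1 − 0.09496949)·5440/1650 = 0.42368596.
North: Wₕ = 0.21235387; term = 0.21235387²·(1 − 0.21458482)·50800/2101 = 0.85636187.
Sum = 2.1650659.
SE = √(2.1650659) = 1.47.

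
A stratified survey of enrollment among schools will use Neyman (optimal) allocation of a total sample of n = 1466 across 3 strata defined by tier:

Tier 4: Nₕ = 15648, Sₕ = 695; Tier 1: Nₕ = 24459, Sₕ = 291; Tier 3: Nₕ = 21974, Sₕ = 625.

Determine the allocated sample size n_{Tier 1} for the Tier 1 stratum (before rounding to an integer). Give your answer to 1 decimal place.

328.9

Neyman allocation: nₕ = n·NₕSₕ / Σⱼ NⱼSⱼ.
Σ NⱼSⱼ = 15648·695 + 24459·291 + 21974·625 = 3.1726679 × 10^7.
n_{Tier 1} = 1466·24459·291 / (3.1726679 × 10^7) = 328.9.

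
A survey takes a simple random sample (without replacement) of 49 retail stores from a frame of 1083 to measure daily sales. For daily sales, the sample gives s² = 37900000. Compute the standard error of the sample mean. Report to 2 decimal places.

859.35

Under SRS without replacement, Var(ȳ) = (1 − f)·s²/n with f = n/N = 49/1083 = 0.04524469.
Var(ȳ) = (1 − 0.04524469)·37900000/49 = 0.95475531·773469.39 = 738474.
SE(ȳ) = √(738474) = 859.35.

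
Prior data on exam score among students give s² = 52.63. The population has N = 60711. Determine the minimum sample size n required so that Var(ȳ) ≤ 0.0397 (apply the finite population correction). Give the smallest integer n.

1298

Without fpc, n₀ = s²/D = 52.63/0.0397 = 1325.6927.
With fpc, (1 − n/N)·s²/n ≤ D requires n ≥ n₀/(1 + n₀/N) = 1325.6927/(1 + 1325.6927/60711) = 1297.3633.
Rounding up, n = 1298.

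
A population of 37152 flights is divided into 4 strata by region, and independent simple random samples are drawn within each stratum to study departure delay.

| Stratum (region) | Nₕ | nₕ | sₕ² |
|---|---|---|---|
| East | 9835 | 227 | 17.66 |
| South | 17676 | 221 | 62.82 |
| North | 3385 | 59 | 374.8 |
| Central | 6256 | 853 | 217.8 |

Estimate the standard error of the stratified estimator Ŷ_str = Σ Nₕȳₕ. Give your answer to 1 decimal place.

Var(Ŷ_str) = Σₕ Nₕ²(1 − fₕ)sₕ²/nₕ.
East: 9835²·(1 − 227/9835)·17.66/227 = 7.3514363 × 10^6.
South: 17676²·(1 − 221/17676)·62.82/221 = 8.7702001 × 10^7.
North: 3385²·(1 − 59/3385)·374.8/59 = 7.1520162 × 10^7.
Central: 6256²·(1 − 853/6256)·217.8/853 = 8.6305913 × 10^6.
Sum = 1.7520419 × 10^8.
SE = √(1.7520419 × 10^8) = 13236.5.

13236.5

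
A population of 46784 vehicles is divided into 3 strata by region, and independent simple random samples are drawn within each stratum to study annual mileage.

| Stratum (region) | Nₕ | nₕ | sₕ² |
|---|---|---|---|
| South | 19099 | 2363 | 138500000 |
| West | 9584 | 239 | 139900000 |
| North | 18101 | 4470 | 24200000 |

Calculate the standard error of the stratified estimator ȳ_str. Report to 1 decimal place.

Var(ȳ_str) = Σₕ Wₕ²(1 − fₕ)sₕ²/nₕ with Wₕ = Nₕ/N, N = 46784.
South: Wₕ = 0.40823786; term = 0.40823786²·(1 − 0.12372376)·138500000/2363 = 8559.6035.
West: Wₕ = 0.20485636; term = 0.20485636²·(1 − 0.02493740)·139900000/239 = 23952.521.
North: Wₕ = 0.38690578; term = 0.38690578²·(1 − 0.24694768)·24200000/4470 = 610.30008.
Sum = 33122.425.
SE = √(33122.425) = 182.0.

182.0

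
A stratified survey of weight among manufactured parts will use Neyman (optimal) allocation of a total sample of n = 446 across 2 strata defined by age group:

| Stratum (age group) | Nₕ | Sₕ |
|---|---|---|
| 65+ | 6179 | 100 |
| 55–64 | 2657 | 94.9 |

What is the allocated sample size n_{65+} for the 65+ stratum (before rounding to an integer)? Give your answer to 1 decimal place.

Neyman allocation: nₕ = n·NₕSₕ / Σⱼ NⱼSⱼ.
Σ NⱼSⱼ = 6179·100 + 2657·94.9 = 870049.3.
n_{65+} = 446·6179·100 / 870049.3 = 316.7.

316.7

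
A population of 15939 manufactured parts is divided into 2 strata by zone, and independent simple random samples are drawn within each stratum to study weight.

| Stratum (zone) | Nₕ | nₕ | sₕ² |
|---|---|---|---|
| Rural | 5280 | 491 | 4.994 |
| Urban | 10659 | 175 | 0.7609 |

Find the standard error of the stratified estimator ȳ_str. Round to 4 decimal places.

Var(ȳ_str) = Σₕ Wₕ²(1 − fₕ)sₕ²/nₕ with Wₕ = Nₕ/N, N = 15939.
Rural: Wₕ = 0.33126294; term = 0.33126294²·(1 − 0.09299242)·4.994/491 = 0.0010123336.
Urban: Wₕ = 0.66873706; term = 0.66873706²·(1 − 0.01641805)·0.7609/175 = 0.0019125415.
Sum = 0.0029248751.
SE = √(0.0029248751) = 0.0541.

0.0541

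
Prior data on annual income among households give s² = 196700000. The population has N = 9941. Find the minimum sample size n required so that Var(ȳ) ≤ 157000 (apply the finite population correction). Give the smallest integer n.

1113

Without fpc, n₀ = s²/D = 196700000/157000 = 1252.8662.
With fpc, (1 − n/N)·s²/n ≤ D requires n ≥ n₀/(1 + n₀/N) = 1252.8662/(1 + 1252.8662/9941) = 1112.6400.
Rounding up, n = 1113.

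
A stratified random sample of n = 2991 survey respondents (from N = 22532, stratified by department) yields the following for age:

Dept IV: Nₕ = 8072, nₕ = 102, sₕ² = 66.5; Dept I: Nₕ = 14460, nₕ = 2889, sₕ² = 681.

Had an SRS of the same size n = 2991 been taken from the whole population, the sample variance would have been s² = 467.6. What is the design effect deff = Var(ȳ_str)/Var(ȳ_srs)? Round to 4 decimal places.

1.1823

Var(ȳ_str) = Σ Wₕ²(1−fₕ)sₕ²/nₕ with Wₕ = Nₕ/22532:
  Dept IV: (8072/22532)²·(1−102/8072)·66.5/102 = 0.082615486
  Dept I: (14460/22532)²·(1−2889/14460)·681/2889 = 0.077685376
  → Var(ȳ_str) = 0.16030086.
Var(ȳ_srs) = (1 − 2991/22532)·467.6/2991 = 0.13558297.
deff = 0.16030086 / 0.13558297 = 1.1823.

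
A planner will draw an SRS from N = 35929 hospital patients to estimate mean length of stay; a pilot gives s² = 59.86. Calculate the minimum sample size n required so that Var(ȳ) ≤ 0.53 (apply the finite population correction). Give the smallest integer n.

113

Without fpc, n₀ = s²/D = 59.86/0.53 = 112.9434.
With fpc, (1 − n/N)·s²/n ≤ D requires n ≥ n₀/(1 + n₀/N) = 112.9434/(1 + 112.9434/35929) = 112.5895.
Rounding up, n = 113.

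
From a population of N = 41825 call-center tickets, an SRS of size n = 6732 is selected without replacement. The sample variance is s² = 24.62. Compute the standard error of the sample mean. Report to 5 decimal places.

0.05539

Under SRS without replacement, Var(ȳ) = (1 − f)·s²/n with f = n/N = 6732/41825 = 0.16095637.
Var(ȳ) = (1 − 0.16095637)·24.62/6732 = 0.83904363·0.0036571598 = 0.0030685167.
SE(ȳ) = √(0.0030685167) = 0.05539.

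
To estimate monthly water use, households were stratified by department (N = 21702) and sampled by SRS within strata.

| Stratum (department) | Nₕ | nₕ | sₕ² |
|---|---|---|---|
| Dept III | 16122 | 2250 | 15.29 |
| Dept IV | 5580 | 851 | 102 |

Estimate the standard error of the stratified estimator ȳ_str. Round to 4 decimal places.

0.0997

Var(ȳ_str) = Σₕ Wₕ²(1 − fₕ)sₕ²/nₕ with Wₕ = Nₕ/N, N = 21702.
Dept III: Wₕ = 0.74288084; term = 0.74288084²·(1 − 0.13956085)·15.29/2250 = 0.0032268847.
Dept IV: Wₕ = 0.25711916; term = 0.25711916²·(1 − 0.15250896)·102/851 = 0.0067154421.
Sum = 0.0099423268.
SE = √(0.0099423268) = 0.0997.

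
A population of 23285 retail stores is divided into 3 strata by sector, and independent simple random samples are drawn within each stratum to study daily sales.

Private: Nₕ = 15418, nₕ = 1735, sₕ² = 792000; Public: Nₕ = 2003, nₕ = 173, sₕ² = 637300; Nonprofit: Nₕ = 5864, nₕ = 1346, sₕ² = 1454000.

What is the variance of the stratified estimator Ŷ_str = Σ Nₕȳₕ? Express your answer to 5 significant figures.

Var(Ŷ_str) = Σₕ Nₕ²(1 − fₕ)sₕ²/nₕ.
Private: 15418²·(1 − 1735/15418)·792000/1735 = 9.6301948 × 10^10.
Public: 2003²·(1 − 173/2003)·637300/173 = 1.3502987 × 10^10.
Nonprofit: 5864²·(1 − 1346/5864)·1454000/1346 = 2.8619335 × 10^10.
Sum = 1.3842427 × 10^11.

1.3842 × 10^11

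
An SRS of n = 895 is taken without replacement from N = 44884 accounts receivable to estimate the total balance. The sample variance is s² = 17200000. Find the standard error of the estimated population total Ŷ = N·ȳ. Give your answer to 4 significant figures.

Var(Ŷ) = N²·Var(ȳ) = N²·(1 − n/N)·s²/n.
f = 895/44884 = 0.01994029; Var(ȳ) = 0.98005971·17200000/895 = 18834.667.
Var(Ŷ) = 44884² · 18834.667 = 3.794382 × 10^13.
SE(Ŷ) = √(3.794382 × 10^13) = 6.160 × 10^6.

6.160 × 10^6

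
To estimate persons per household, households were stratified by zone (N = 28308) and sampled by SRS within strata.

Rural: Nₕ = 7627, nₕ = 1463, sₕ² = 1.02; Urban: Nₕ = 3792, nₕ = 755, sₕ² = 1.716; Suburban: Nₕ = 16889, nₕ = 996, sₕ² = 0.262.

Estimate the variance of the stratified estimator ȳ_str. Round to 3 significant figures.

1.62 × 10^-4

Var(ȳ_str) = Σₕ Wₕ²(1 − fₕ)sₕ²/nₕ with Wₕ = Nₕ/N, N = 28308.
Rural: Wₕ = 0.26942914; term = 0.26942914²·(1 − 0.19181854)·1.02/1463 = 4.0902876 × 10^-5.
Urban: Wₕ = 0.13395507; term = 0.13395507²·(1 − 0.19910338)·1.716/755 = 3.2663677 × 10^-5.
Suburban: Wₕ = 0.59661580; term = 0.59661580²·(1 − 0.05897330)·0.262/996 = 8.8111663 × 10^-5.
Sum = 1.6167822 × 10^-4.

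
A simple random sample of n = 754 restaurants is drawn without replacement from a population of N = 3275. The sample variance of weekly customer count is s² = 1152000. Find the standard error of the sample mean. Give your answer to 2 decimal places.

34.29

Under SRS without replacement, Var(ȳ) = (1 − f)·s²/n with f = n/N = 754/3275 = 0.23022901.
Var(ȳ) = (1 − 0.23022901)·1152000/754 = 0.76977099·1527.8515 = 1176.0957.
SE(ȳ) = √(1176.0957) = 34.29.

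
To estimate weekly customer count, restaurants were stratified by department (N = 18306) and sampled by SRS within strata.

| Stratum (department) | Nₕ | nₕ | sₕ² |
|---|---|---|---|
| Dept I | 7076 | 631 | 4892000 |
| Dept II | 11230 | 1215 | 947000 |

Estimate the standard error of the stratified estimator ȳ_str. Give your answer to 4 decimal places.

36.2858

Var(ȳ_str) = Σₕ Wₕ²(1 − fₕ)sₕ²/nₕ with Wₕ = Nₕ/N, N = 18306.
Dept I: Wₕ = 0.38653993; term = 0.38653993²·(1 − 0.08917467)·4892000/631 = 1055.0691.
Dept II: Wₕ = 0.61346007; term = 0.61346007²·(1 − 0.10819234)·947000/1215 = 261.58781.
Sum = 1316.6569.
SE = √(1316.6569) = 36.2858.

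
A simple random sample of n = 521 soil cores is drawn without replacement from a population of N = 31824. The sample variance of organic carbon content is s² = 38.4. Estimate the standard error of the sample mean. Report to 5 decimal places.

Under SRS without replacement, Var(ȳ) = (1 − f)·s²/n with f = n/N = 521/31824 = 0.01637129.
Var(ȳ) = (1 − 0.01637129)·38.4/521 = 0.98362871·0.073704415 = 0.072497778.
SE(ȳ) = √(0.072497778) = 0.26925.

0.26925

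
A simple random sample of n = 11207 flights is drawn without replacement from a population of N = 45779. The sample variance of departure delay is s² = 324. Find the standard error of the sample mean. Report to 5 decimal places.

0.14776

Under SRS without replacement, Var(ȳ) = (1 − f)·s²/n with f = n/N = 11207/45779 = 0.24480657.
Var(ȳ) = (1 − 0.24480657)·324/11207 = 0.75519343·0.028910502 = 0.021833021.
SE(ȳ) = √(0.021833021) = 0.14776.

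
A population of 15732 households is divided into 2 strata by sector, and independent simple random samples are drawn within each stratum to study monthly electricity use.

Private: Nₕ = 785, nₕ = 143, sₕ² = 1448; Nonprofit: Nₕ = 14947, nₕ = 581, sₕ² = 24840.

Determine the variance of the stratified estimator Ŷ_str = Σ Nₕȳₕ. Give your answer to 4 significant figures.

9.186 × 10^9

Var(Ŷ_str) = Σₕ Nₕ²(1 − fₕ)sₕ²/nₕ.
Private: 785²·(1 − 143/785)·1448/143 = 5.1031368 × 10^6.
Nonprofit: 14947²·(1 − 581/14947)·24840/581 = 9.1804793 × 10^9.
Sum = 9.1855824 × 10^9.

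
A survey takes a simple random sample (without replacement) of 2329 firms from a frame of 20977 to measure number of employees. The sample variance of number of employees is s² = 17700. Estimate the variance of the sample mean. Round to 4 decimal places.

6.7560

Under SRS without replacement, Var(ȳ) = (1 − f)·s²/n with f = n/N = 2329/20977 = 0.11102636.
Var(ȳ) = (1 − 0.11102636)·17700/2329 = 0.88897364·7.5998283 = 6.756047.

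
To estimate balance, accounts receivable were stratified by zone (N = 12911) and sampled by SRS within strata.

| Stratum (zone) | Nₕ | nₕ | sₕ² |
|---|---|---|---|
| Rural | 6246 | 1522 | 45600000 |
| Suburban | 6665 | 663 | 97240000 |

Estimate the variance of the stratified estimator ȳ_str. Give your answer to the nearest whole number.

Var(ȳ_str) = Σₕ Wₕ²(1 − fₕ)sₕ²/nₕ with Wₕ = Nₕ/N, N = 12911.
Rural: Wₕ = 0.48377353; term = 0.48377353²·(1 − 0.24367595)·45600000/1522 = 5303.2524.
Suburban: Wₕ = 0.51622647; term = 0.51622647²·(1 − 0.09947487)·97240000/663 = 35197.175.
Sum = 40500.427.

40500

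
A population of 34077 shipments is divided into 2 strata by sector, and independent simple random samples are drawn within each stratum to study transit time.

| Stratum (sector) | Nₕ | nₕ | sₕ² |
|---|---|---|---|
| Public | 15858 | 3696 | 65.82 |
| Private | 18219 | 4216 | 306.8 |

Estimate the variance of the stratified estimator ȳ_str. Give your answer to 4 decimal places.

Var(ȳ_str) = Σₕ Wₕ²(1 − fₕ)sₕ²/nₕ with Wₕ = Nₕ/N, N = 34077.
Public: Wₕ = 0.46535787; term = 0.46535787²·(1 − 0.23306848)·65.82/3696 = 0.002957717.
Private: Wₕ = 0.53464213; term = 0.53464213²·(1 − 0.23140677)·306.8/4216 = 0.015987394.
Sum = 0.018945111.

0.0189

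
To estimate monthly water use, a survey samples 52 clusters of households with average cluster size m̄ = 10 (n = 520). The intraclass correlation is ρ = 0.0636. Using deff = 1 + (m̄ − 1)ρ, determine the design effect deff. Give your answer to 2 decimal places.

1.57

deff = 1 + (10 − 1)·0.0636 = 1 + 0.5724 = 1.5724.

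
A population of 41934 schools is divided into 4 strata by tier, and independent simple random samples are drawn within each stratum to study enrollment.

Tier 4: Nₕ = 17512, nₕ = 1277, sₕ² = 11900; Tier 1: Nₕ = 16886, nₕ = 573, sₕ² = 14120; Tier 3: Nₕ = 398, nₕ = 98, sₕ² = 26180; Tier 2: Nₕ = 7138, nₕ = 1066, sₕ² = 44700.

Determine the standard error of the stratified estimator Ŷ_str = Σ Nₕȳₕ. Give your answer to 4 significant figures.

106200

Var(Ŷ_str) = Σₕ Nₕ²(1 − fₕ)sₕ²/nₕ.
Tier 4: 17512²·(1 − 1277/17512)·11900/1277 = 2.6493791 × 10^9.
Tier 1: 16886²·(1 − 573/16886)·14120/573 = 6.7879822 × 10^9.
Tier 3: 398²·(1 − 98/398)·26180/98 = 3.1896857 × 10^7.
Tier 2: 7138²·(1 − 1066/7138)·44700/1066 = 1.8174339 × 10^9.
Sum = 1.1286692 × 10^10.
SE = √(1.1286692 × 10^10) = 106200.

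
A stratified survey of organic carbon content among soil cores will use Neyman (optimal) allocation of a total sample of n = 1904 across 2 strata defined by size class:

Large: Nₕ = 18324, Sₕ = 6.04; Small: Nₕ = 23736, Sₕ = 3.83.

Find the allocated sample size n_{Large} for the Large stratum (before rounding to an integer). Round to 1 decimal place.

1045.4

Neyman allocation: nₕ = n·NₕSₕ / Σⱼ NⱼSⱼ.
Σ NⱼSⱼ = 18324·6.04 + 23736·3.83 = 201585.84.
n_{Large} = 1904·18324·6.04 / 201585.84 = 1045.4.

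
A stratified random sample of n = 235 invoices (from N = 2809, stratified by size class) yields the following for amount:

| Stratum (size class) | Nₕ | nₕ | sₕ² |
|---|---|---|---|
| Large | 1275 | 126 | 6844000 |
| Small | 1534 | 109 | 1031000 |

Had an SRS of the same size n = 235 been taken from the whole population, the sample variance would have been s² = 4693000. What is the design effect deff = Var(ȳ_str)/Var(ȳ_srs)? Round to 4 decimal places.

0.6943

Var(ȳ_str) = Σ Wₕ²(1−fₕ)sₕ²/nₕ with Wₕ = Nₕ/2809:
  Large: (1275/2809)²·(1−126/1275)·6844000/126 = 10084.774
  Small: (1534/2809)²·(1−109/1534)·1031000/109 = 2620.408
  → Var(ȳ_str) = 12705.182.
Var(ȳ_srs) = (1 − 235/2809)·4693000/235 = 18299.511.
deff = 12705.182 / 18299.511 = 0.6943.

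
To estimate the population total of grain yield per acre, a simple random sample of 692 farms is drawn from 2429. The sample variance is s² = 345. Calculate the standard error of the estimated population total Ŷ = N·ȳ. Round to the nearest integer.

Var(Ŷ) = N²·Var(ȳ) = N²·(1 − n/N)·s²/n.
f = 692/2429 = 0.28489090; Var(ȳ) = 0.71510910·345/692 = 0.35652115.
Var(Ŷ) = 2429² · 0.35652115 = 2.1034894 × 10^6.
SE(Ŷ) = √(2.1034894 × 10^6) = 1450.

1450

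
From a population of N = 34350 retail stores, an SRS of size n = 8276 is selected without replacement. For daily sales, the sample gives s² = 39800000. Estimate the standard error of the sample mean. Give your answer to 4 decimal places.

60.4188

Under SRS without replacement, Var(ȳ) = (1 − f)·s²/n with f = n/N = 8276/34350 = 0.24093159.
Var(ȳ) = (1 − 0.24093159)·39800000/8276 = 0.75906841·4809.0865 = 3650.4257.
SE(ȳ) = √(3650.4257) = 60.4188.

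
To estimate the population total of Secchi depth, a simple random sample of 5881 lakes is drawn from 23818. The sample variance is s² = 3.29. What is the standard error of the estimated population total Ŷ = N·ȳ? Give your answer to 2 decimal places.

Var(Ŷ) = N²·Var(ȳ) = N²·(1 − n/N)·s²/n.
f = 5881/23818 = 0.24691410; Var(ȳ) = 0.75308590·3.29/5881 = 4.2129784 × 10^-4.
Var(Ŷ) = 23818² · (4.2129784 × 10^-4) = 239001.05.
SE(Ŷ) = √(239001.05) = 488.88.

488.88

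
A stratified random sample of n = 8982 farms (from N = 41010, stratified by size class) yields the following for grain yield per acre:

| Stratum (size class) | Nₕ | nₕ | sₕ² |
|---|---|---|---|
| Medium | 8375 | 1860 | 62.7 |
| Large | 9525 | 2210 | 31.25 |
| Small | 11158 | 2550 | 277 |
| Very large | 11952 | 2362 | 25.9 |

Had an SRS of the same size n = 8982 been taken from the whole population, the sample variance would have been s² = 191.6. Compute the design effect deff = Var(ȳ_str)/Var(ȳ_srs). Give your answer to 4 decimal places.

Var(ȳ_str) = Σ Wₕ²(1−fₕ)sₕ²/nₕ with Wₕ = Nₕ/41010:
  Medium: (8375/41010)²·(1−1860/8375)·62.7/1860 = 0.0010936398
  Large: (9525/41010)²·(1−2210/9525)·31.25/2210 = 5.85811 × 10^-4
  Small: (11158/41010)²·(1−2550/11158)·277/2550 = 0.0062036697
  Very large: (11952/41010)²·(1−2362/11952)·25.9/2362 = 7.4730781 × 10^-4
  → Var(ȳ_str) = 0.0086304283.
Var(ȳ_srs) = (1 − 8982/41010)·191.6/8982 = 0.016659521.
deff = 0.0086304283 / 0.016659521 = 0.5180.

0.5180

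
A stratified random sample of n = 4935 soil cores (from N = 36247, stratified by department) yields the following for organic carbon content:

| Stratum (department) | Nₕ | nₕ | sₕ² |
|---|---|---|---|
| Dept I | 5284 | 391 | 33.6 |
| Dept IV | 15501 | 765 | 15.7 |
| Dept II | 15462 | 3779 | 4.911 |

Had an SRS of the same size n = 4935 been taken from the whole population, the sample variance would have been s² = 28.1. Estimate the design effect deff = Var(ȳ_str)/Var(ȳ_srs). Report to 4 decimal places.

1.1055

Var(ȳ_str) = Σ Wₕ²(1−fₕ)sₕ²/nₕ with Wₕ = Nₕ/36247:
  Dept I: (5284/36247)²·(1−391/5284)·33.6/391 = 0.0016910498
  Dept IV: (15501/36247)²·(1−765/15501)·15.7/765 = 0.0035680704
  Dept II: (15462/36247)²·(1−3779/15462)·4.911/3779 = 1.7867712 × 10^-4
  → Var(ȳ_str) = 0.0054377973.
Var(ȳ_srs) = (1 − 4935/36247)·28.1/4935 = 0.0049187857.
deff = 0.0054377973 / 0.0049187857 = 1.1055.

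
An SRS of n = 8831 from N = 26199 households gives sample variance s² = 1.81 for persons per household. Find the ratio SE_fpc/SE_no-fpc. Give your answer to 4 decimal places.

f = n/N = 8831/26199 = 0.33707393.
SE_no-fpc = √(s²/n) = 0.014316417; SE_fpc = √((1−f)s²/n) = 0.011656466.
Ratio = √(1−f) = 0.81420272.

0.8142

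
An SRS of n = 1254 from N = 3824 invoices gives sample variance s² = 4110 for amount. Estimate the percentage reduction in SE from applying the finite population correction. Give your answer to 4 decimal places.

18.0201

f = n/N = 1254/3824 = 0.32792887.
SE_no-fpc = √(s²/n) = 1.81039; SE_fpc = √((1−f)s²/n) = 1.4841567.
Ratio = √(1−f) = 0.81979944. Reduction = 100·(1 − 0.81979944) = 18.0201%.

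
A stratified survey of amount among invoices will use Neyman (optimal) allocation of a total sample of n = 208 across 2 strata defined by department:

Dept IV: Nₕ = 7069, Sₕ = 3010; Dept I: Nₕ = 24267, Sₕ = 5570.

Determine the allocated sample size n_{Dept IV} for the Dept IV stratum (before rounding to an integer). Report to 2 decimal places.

Neyman allocation: nₕ = n·NₕSₕ / Σⱼ NⱼSⱼ.
Σ NⱼSⱼ = 7069·3010 + 24267·5570 = 1.5644488 × 10^8.
n_{Dept IV} = 208·7069·3010 / (1.5644488 × 10^8) = 28.29.

28.29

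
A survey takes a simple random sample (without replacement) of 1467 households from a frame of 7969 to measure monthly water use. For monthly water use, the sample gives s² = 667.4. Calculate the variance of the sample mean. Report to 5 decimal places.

Under SRS without replacement, Var(ȳ) = (1 − f)·s²/n with f = n/N = 1467/7969 = 0.18408834.
Var(ȳ) = (1 − 0.18408834)·667.4/1467 = 0.81591166·0.45494206 = 0.37119253.

0.37119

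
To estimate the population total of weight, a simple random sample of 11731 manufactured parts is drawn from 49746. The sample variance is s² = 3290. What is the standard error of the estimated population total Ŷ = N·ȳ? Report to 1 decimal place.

Var(Ŷ) = N²·Var(ȳ) = N²·(1 − n/N)·s²/n.
f = 11731/49746 = 0.23581796; Var(ȳ) = 0.76418204·3290/11731 = 0.21431753.
Var(Ŷ) = 49746² · 0.21431753 = 5.3036399 × 10^8.
SE(Ŷ) = √(5.3036399 × 10^8) = 23029.6.

23029.6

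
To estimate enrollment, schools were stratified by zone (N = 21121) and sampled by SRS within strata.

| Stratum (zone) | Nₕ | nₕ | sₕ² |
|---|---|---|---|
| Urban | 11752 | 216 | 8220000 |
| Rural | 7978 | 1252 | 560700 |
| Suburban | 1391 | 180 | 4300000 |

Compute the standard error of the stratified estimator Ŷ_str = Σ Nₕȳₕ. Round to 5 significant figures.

2.2855 × 10^6

Var(Ŷ_str) = Σₕ Nₕ²(1 − fₕ)sₕ²/nₕ.
Urban: 11752²·(1 − 216/11752)·8220000/216 = 5.1592325 × 10^12.
Rural: 7978²·(1 − 1252/7978)·560700/1252 = 2.4031292 × 10^10.
Suburban: 1391²·(1 − 180/1391)·4300000/180 = 4.0240857 × 10^10.
Sum = 5.2235046 × 10^12.
SE = √(5.2235046 × 10^12) = 2.2855 × 10^6.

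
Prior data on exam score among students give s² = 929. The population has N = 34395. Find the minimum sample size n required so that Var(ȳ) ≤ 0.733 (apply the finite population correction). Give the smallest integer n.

1223

Without fpc, n₀ = s²/D = 929/0.733 = 1267.3943.
With fpc, (1 − n/N)·s²/n ≤ D requires n ≥ n₀/(1 + n₀/N) = 1267.3943/(1 + 1267.3943/34395) = 1222.3528.
Rounding up, n = 1223.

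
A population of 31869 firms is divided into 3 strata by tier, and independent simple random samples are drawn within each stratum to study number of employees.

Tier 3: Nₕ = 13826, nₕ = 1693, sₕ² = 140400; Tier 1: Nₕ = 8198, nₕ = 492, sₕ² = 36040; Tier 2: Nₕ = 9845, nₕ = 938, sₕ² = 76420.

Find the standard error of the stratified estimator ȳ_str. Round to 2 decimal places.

5.03

Var(ȳ_str) = Σₕ Wₕ²(1 − fₕ)sₕ²/nₕ with Wₕ = Nₕ/N, N = 31869.
Tier 3: Wₕ = 0.43383853; term = 0.43383853²·(1 − 0.12245046)·140400/1693 = 13.697396.
Tier 1: Wₕ = 0.25724058; term = 0.25724058²·(1 − 0.06001464)·36040/492 = 4.5563778.
Tier 2: Wₕ = 0.30892089; term = 0.30892089²·(1 − 0.09527679)·76420/938 = 7.0341965.
Sum = 25.28797.
SE = √(25.28797) = 5.03.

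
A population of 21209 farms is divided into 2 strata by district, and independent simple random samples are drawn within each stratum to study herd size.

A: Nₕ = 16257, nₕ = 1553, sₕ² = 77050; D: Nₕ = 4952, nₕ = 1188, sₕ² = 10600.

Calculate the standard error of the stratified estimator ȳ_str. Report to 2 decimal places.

Var(ȳ_str) = Σₕ Wₕ²(1 − fₕ)sₕ²/nₕ with Wₕ = Nₕ/N, N = 21209.
A: Wₕ = 0.76651422; term = 0.76651422²·(1 − 0.09552808)·77050/1553 = 26.365542.
D: Wₕ = 0.23348578; term = 0.23348578²·(1 − 0.23990307)·10600/1188 = 0.3697254.
Sum = 26.735267.
SE = √(26.735267) = 5.17.

5.17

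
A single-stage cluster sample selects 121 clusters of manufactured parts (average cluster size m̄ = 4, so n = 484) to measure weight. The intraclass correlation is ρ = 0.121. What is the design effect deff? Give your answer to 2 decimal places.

deff = 1 + (4 − 1)·0.121 = 1 + 0.363 = 1.363.

1.36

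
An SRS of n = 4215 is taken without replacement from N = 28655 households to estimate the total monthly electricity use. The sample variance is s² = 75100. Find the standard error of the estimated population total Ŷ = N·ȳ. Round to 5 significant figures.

111700

Var(Ŷ) = N²·Var(ȳ) = N²·(1 − n/N)·s²/n.
f = 4215/28655 = 0.14709475; Var(ȳ) = 0.85290525·75100/4215 = 15.196485.
Var(Ŷ) = 28655² · 15.196485 = 1.2477971 × 10^10.
SE(Ŷ) = √(1.2477971 × 10^10) = 111700.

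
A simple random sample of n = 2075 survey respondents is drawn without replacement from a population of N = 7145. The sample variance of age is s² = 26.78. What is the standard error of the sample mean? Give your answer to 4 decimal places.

0.0957

Under SRS without replacement, Var(ȳ) = (1 − f)·s²/n with f = n/N = 2075/7145 = 0.29041288.
Var(ȳ) = (1 − 0.29041288)·26.78/2075 = 0.70958712·0.012906024 = 0.0091579485.
SE(ȳ) = √(0.0091579485) = 0.0957.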